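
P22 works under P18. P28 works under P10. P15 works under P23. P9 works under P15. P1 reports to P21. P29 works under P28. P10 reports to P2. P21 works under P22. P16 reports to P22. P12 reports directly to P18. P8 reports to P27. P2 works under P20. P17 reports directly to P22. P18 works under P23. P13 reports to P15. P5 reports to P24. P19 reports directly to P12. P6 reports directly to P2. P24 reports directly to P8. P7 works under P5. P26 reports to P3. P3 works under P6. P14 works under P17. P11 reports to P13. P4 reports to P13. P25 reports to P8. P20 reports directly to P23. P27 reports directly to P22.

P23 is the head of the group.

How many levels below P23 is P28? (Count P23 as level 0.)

4

Chain from P28 up to P23: P28 → P10 → P2 → P20 → P23. That is 4 steps up, so P28 is 4 levels below P23.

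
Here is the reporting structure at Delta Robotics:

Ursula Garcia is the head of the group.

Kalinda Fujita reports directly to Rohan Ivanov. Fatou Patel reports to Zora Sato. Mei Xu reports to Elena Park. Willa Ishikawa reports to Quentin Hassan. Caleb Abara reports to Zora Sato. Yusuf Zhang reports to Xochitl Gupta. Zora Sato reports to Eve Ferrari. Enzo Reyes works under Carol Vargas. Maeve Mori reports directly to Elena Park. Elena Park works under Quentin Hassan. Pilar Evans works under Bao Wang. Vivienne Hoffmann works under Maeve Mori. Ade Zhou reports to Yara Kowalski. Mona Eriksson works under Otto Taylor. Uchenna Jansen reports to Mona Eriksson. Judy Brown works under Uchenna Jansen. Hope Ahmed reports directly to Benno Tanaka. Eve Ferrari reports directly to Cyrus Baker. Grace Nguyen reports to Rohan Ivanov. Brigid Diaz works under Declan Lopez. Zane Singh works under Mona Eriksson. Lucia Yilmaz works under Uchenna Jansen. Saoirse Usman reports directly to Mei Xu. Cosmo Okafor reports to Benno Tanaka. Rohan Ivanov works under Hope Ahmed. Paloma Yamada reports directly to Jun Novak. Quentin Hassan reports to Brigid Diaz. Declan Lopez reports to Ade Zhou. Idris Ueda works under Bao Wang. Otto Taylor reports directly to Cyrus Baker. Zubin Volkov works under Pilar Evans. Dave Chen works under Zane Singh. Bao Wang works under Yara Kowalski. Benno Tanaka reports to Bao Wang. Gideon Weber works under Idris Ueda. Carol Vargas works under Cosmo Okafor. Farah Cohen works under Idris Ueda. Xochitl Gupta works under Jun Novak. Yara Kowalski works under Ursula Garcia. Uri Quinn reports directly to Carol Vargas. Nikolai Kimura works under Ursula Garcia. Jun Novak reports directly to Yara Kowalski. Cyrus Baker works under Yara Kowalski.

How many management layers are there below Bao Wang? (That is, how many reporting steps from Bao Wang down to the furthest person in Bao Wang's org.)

4

The longest chain under Bao Wang runs Bao Wang → Benno Tanaka → Cosmo Okafor → Carol Vargas → Enzo Reyes, which is 4 levels below Bao Wang.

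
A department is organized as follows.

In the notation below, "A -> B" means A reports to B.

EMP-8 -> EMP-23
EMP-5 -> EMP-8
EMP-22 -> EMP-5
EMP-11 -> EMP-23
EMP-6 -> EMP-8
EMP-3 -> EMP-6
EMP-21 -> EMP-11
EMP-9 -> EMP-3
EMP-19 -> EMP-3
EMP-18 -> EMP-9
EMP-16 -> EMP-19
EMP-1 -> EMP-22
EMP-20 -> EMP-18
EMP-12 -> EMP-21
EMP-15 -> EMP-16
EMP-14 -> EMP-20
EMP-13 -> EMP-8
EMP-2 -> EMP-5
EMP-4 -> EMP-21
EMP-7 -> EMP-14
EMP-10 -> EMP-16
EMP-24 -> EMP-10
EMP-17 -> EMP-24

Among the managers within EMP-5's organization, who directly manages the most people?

EMP-5

Direct-report counts within EMP-5's organization: EMP-5 has 2; EMP-22 has 1. The largest is 2, held by EMP-5.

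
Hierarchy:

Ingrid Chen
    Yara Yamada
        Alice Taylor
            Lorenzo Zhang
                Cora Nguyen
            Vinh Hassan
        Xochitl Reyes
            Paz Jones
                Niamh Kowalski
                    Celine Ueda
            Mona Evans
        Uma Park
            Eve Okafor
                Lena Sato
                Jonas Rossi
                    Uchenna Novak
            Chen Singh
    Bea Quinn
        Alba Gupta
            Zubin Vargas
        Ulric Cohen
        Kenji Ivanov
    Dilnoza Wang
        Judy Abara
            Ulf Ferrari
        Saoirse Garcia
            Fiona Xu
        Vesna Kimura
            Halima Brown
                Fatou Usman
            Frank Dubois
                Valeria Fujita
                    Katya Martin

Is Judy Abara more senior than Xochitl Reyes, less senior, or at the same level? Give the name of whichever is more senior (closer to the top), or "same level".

Both Judy Abara and Xochitl Reyes are 2 levels below Ingrid Chen.

same level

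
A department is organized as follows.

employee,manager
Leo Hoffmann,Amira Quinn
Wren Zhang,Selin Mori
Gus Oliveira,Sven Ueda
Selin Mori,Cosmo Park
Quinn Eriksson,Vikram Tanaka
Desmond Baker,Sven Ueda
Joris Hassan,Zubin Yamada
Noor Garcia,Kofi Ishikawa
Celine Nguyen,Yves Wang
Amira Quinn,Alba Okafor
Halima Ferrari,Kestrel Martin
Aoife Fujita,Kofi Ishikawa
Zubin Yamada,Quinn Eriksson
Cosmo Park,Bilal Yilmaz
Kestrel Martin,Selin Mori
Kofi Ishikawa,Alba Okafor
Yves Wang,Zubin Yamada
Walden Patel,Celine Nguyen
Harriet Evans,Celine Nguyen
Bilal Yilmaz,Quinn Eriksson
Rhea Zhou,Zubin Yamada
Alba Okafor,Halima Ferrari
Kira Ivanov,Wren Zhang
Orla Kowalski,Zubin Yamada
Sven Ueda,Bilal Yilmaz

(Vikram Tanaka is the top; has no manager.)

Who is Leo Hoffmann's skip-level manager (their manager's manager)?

Leo Hoffmann reports to Amira Quinn, and Amira Quinn reports to Alba Okafor. So Leo Hoffmann's skip-level manager is Alba Okafor.

Alba Okafor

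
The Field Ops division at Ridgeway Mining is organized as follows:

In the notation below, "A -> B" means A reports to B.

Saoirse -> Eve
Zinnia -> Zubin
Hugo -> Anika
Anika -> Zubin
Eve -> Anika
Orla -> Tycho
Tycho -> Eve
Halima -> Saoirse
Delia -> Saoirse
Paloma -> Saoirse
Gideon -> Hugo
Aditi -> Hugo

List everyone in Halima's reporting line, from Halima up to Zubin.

Halima reports to Saoirse. Saoirse reports to Eve. Eve reports to Anika. Anika reports to Zubin. Zubin is at the top.

Halima -> Saoirse -> Eve -> Anika -> Zubin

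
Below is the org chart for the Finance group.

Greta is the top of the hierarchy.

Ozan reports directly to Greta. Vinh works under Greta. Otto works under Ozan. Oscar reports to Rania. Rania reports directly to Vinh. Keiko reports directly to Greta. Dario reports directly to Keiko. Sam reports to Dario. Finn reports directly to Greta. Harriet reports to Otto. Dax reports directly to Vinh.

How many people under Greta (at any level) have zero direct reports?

The people in Greta's organization with no one reporting to them are Harriet, Dax, Oscar, Sam, Finn. That is 5.

5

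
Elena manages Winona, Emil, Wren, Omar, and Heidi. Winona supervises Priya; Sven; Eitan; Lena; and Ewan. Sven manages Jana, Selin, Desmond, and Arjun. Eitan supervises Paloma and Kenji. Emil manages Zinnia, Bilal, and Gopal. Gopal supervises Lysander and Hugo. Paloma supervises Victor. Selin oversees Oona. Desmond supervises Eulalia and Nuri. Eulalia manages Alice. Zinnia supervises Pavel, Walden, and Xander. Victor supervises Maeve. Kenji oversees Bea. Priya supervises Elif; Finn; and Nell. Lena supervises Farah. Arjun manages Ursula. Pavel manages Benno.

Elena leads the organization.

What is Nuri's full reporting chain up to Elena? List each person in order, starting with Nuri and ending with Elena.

Nuri -> Desmond -> Sven -> Winona -> Elena

Nuri reports to Desmond. Desmond reports to Sven. Sven reports to Winona. Winona reports to Elena. Elena is at the top.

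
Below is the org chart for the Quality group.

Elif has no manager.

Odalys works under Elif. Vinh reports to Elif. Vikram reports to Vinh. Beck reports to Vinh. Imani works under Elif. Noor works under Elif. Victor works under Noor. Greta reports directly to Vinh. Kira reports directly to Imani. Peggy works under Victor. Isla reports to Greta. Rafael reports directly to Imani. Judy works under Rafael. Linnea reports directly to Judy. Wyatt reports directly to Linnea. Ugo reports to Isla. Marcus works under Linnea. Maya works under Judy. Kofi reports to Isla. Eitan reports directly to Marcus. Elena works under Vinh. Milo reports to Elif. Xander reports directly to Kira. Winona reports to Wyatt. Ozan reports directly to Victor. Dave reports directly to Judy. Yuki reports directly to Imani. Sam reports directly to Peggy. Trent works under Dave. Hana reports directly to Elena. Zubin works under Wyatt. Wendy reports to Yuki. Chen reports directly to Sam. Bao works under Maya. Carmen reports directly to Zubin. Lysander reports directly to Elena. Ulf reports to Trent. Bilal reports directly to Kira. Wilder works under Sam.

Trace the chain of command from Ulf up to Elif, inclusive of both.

Ulf reports to Trent. Trent reports to Dave. Dave reports to Judy. Judy reports to Rafael. Rafael reports to Imani. Imani reports to Elif. Elif is at the top.

Ulf -> Trent -> Dave -> Judy -> Rafael -> Imani -> Elif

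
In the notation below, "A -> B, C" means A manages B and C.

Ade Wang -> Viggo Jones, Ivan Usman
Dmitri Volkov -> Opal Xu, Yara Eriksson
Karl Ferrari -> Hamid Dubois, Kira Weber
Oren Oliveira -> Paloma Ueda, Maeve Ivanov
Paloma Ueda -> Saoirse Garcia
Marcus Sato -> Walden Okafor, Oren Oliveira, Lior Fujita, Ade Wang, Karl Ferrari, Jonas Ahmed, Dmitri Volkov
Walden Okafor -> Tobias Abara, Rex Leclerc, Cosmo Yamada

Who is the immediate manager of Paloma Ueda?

Paloma Ueda reports directly to Oren Oliveira.

Oren Oliveira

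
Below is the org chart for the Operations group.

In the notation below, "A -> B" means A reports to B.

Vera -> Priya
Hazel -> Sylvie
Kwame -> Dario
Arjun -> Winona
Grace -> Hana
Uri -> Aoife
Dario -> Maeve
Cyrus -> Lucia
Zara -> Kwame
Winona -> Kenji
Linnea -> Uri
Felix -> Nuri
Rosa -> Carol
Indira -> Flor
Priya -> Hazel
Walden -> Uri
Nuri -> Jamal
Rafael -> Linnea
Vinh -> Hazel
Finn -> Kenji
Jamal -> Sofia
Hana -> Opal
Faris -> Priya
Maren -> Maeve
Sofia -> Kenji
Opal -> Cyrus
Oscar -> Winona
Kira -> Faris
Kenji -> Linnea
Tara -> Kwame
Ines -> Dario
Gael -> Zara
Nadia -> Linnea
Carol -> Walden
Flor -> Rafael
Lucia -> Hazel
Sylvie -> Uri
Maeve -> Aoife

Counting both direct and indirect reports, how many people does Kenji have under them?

8

Kenji directly manages Sofia, Winona, Finn. Under Sofia: Jamal, Nuri, Felix (3). Under Winona: Oscar, Arjun (2). Finn has no reports. So Kenji's organization is 3 direct reports plus everyone under them: 4 + 3 + 1 = 8.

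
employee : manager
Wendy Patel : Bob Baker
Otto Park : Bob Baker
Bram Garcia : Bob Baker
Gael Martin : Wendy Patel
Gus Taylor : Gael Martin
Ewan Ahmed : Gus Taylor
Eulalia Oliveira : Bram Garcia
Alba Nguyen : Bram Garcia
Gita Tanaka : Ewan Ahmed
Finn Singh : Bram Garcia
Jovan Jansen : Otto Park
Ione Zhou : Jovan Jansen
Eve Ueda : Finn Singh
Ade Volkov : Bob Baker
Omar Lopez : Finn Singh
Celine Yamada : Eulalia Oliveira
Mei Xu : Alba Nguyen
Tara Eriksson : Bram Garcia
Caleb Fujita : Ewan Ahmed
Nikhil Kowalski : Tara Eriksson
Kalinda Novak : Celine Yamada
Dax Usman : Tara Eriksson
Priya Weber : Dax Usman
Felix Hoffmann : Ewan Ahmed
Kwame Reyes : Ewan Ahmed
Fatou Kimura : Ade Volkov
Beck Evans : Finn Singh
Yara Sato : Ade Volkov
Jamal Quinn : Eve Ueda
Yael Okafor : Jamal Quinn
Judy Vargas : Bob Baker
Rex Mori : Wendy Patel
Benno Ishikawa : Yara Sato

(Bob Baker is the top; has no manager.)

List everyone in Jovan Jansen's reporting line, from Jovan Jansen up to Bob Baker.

Jovan Jansen reports to Otto Park. Otto Park reports to Bob Baker. Bob Baker is at the top.

Jovan Jansen -> Otto Park -> Bob Baker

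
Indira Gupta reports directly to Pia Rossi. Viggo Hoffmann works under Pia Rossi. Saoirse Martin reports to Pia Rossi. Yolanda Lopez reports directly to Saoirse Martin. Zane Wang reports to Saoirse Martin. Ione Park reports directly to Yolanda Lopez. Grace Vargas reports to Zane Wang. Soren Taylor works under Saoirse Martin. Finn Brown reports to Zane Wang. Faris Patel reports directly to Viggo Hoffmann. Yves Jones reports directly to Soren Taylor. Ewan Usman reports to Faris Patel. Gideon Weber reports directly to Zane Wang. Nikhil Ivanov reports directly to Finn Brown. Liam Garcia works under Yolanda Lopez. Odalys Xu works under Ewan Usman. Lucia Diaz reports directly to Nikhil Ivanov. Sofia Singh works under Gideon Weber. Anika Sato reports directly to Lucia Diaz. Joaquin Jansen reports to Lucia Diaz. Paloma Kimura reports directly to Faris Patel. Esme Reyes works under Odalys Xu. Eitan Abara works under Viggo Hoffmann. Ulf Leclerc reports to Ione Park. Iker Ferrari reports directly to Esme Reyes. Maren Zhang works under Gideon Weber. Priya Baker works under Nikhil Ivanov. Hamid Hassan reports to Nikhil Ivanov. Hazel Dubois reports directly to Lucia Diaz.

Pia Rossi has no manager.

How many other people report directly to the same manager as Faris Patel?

Faris Patel reports to Viggo Hoffmann. Viggo Hoffmann's other direct reports are Eitan Abara — 1 peer.

1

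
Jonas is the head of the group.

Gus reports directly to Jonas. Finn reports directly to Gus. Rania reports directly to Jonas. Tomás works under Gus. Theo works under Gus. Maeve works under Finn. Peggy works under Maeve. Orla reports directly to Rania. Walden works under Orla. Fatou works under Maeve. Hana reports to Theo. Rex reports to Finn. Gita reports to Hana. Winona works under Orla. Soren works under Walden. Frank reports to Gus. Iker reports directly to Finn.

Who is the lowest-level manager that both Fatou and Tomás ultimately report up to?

Fatou's chain of managers is Maeve, Finn, Gus, Jonas. Tomás's chain of managers is Gus, Jonas. The first manager that appears in both chains is Gus.

Gus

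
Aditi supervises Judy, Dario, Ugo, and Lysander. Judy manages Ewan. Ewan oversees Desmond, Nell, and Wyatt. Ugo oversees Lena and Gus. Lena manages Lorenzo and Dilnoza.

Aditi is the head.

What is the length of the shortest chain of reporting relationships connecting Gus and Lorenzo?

Gus is 1 level below Ugo, and Lorenzo is 2 levels below Ugo (their lowest common manager). The shortest path runs up from Gus to Ugo and back down to Lorenzo: 1 + 2 = 3 links.

3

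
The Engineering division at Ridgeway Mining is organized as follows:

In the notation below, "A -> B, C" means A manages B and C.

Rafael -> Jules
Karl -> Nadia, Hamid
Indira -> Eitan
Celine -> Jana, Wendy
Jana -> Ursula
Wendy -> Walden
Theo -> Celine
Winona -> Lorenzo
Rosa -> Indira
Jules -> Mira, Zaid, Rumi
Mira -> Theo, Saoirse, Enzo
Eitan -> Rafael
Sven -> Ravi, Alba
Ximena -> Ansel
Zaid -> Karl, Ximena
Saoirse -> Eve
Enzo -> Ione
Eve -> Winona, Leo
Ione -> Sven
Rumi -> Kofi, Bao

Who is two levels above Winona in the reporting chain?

Winona reports to Eve, and Eve reports to Saoirse. So Winona's skip-level manager is Saoirse.

Saoirse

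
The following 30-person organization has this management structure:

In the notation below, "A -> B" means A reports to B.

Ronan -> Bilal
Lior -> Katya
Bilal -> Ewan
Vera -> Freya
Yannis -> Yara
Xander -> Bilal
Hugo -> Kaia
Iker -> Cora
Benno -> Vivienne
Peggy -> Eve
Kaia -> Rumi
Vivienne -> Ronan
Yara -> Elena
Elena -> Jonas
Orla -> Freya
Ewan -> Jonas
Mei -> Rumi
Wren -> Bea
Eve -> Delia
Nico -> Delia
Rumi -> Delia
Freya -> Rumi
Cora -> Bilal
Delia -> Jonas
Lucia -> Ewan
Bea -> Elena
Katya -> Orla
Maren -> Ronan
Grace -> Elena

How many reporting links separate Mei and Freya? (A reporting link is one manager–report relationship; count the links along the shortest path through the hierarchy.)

2

Mei is 1 level below Rumi, and Freya is 1 level below Rumi (their lowest common manager). The shortest path runs up from Mei to Rumi and back down to Freya: 1 + 1 = 2 links.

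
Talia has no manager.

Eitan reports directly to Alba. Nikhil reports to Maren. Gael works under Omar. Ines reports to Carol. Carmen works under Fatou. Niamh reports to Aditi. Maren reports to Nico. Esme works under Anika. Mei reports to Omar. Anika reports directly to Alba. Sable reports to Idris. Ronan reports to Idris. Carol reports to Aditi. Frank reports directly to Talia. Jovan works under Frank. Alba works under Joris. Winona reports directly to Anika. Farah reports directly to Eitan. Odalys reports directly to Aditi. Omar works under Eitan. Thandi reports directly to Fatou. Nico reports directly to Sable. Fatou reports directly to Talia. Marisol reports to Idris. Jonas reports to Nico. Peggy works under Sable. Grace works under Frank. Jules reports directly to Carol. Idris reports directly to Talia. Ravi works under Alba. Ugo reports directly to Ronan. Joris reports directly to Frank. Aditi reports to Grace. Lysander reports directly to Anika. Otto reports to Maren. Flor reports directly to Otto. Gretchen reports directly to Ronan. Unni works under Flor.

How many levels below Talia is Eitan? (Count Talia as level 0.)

Chain from Eitan up to Talia: Eitan → Alba → Joris → Frank → Talia. That is 4 steps up, so Eitan is 4 levels below Talia.

4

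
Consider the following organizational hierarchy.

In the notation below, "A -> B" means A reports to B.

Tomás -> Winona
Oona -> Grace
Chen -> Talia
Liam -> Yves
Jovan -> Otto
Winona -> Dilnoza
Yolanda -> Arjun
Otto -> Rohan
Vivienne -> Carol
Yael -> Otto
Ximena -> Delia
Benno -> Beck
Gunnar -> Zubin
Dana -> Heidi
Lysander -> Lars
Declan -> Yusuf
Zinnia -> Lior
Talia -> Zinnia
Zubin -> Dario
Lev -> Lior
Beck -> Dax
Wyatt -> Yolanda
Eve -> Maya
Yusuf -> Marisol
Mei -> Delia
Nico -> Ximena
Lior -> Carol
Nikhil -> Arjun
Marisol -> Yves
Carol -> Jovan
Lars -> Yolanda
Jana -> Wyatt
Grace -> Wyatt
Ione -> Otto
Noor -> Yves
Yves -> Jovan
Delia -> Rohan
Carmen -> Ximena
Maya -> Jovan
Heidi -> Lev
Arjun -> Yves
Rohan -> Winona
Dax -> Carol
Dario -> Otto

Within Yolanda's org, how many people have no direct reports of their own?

3

The people in Yolanda's organization with no one reporting to them are Jana, Oona, Lysander. That is 3.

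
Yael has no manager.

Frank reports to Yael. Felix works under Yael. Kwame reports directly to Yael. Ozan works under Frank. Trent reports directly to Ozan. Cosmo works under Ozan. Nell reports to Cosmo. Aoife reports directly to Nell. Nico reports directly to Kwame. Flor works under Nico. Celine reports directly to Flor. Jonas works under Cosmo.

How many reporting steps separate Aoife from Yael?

5

Chain from Aoife up to Yael: Aoife → Nell → Cosmo → Ozan → Frank → Yael. That is 5 steps up, so Aoife is 5 levels below Yael.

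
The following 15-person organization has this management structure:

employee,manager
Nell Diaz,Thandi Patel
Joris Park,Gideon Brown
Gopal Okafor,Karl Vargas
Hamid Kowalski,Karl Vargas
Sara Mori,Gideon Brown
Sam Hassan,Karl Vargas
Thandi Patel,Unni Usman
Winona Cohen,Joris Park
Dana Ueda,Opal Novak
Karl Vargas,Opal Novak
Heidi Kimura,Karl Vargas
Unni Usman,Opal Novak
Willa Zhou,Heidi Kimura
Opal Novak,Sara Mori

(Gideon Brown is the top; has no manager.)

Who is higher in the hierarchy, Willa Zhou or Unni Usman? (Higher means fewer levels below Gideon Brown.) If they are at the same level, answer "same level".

Unni Usman

Willa Zhou is 5 levels below Gideon Brown; Unni Usman is 3. Unni Usman is higher.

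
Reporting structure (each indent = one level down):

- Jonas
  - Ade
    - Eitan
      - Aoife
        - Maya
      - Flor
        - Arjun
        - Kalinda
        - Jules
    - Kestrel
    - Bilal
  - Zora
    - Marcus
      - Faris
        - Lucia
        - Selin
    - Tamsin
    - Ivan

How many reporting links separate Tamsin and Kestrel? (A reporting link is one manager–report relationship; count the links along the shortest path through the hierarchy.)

4

Tamsin is 2 levels below Jonas, and Kestrel is 2 levels below Jonas (their lowest common manager). The shortest path runs up from Tamsin to Jonas and back down to Kestrel: 2 + 2 = 4 links.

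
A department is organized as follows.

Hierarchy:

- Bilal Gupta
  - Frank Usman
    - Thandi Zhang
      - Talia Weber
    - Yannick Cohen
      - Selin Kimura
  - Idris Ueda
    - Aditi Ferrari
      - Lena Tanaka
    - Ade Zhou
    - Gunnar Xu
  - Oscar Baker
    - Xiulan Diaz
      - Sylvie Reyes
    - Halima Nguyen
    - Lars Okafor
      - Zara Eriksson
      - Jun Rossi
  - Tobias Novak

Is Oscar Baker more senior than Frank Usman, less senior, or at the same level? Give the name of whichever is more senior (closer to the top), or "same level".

same level

Both Oscar Baker and Frank Usman are 1 level below Bilal Gupta.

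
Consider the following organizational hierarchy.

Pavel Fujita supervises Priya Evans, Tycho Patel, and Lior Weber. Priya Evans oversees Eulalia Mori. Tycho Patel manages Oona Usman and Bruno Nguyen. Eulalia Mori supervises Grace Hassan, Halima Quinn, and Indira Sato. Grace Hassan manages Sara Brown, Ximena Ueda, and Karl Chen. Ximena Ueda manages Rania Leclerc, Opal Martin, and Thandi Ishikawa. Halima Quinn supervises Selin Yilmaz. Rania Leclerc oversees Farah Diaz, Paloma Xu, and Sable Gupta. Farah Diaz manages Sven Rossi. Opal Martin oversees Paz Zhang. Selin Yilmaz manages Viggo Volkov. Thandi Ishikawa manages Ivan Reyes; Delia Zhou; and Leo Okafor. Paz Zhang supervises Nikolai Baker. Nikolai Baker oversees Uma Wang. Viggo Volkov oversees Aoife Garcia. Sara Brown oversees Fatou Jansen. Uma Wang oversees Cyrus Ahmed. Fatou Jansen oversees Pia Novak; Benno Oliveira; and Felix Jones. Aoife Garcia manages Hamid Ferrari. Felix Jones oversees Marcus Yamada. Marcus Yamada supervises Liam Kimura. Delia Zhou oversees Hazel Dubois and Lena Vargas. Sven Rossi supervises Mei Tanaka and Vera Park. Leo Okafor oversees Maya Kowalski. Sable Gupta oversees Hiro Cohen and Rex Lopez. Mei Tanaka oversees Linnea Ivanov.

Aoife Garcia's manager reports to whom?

Selin Yilmaz

Aoife Garcia reports to Viggo Volkov, and Viggo Volkov reports to Selin Yilmaz. So Aoife Garcia's skip-level manager is Selin Yilmaz.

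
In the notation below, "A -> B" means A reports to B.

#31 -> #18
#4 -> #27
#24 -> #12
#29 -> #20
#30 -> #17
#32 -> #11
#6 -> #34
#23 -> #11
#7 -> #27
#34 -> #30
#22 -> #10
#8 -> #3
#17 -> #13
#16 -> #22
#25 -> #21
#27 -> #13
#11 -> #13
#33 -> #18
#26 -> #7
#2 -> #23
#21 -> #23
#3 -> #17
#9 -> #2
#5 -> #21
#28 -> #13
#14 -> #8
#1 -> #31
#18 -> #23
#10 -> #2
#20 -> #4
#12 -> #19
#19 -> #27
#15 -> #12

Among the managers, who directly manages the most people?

#13

Direct-report counts: #13 has 4; #17 has 2; #3 has 1; #8 has 1; #30 has 1; #34 has 1; #11 has 2; #23 has 3; #21 has 2; #2 has 2; #10 has 1; #22 has 1; #18 has 2; #31 has 1; #27 has 3; #7 has 1; #19 has 1; #12 has 2; #4 has 1; #20 has 1. The largest is 4, held by #13.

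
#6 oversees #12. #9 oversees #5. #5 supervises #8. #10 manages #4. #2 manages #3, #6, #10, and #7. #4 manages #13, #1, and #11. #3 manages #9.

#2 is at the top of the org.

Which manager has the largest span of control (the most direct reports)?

Direct-report counts: #2 has 4; #10 has 1; #4 has 3; #6 has 1; #3 has 1; #9 has 1; #5 has 1. The largest is 4, held by #2.

#2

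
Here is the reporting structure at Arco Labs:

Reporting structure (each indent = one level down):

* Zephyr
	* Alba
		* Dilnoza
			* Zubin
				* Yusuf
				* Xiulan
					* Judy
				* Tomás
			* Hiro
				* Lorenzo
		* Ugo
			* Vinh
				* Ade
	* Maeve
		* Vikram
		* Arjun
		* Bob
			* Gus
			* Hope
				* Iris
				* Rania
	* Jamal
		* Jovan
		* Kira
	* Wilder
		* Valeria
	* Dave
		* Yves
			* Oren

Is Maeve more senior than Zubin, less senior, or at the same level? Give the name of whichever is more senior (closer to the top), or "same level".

Maeve is 1 level below Zephyr; Zubin is 3. Maeve is higher.

Maeve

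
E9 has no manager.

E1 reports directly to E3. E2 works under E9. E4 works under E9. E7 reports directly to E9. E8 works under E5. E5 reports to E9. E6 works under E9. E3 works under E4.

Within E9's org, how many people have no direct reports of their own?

5

The people in E9's organization with no one reporting to them are E6, E1, E8, E2, E7. That is 5.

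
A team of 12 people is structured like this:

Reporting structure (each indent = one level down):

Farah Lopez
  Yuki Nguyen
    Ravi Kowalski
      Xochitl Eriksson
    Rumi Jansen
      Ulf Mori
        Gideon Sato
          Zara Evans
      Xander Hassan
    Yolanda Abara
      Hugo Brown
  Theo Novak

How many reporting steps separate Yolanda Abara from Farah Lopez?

Chain from Yolanda Abara up to Farah Lopez: Yolanda Abara → Yuki Nguyen → Farah Lopez. That is 2 steps up, so Yolanda Abara is 2 levels below Farah Lopez.

2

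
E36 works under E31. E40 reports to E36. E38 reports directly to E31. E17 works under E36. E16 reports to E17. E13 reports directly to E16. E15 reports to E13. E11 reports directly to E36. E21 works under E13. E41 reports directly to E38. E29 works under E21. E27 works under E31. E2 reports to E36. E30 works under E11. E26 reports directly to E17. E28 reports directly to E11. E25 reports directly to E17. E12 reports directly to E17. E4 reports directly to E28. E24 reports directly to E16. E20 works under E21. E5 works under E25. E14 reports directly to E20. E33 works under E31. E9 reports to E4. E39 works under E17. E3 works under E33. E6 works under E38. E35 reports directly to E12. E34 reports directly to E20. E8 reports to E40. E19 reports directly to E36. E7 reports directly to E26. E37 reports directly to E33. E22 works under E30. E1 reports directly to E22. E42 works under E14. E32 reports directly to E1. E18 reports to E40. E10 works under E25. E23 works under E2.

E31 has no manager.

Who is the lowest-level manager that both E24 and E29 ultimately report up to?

E16

E24's chain of managers is E16, E17, E36, E31. E29's chain of managers is E21, E13, E16, E17, E36, E31. The first manager that appears in both chains is E16.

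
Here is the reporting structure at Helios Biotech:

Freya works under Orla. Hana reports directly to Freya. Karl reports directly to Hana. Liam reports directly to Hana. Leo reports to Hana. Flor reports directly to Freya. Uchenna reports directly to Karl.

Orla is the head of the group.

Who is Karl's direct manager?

Hana

Karl reports directly to Hana.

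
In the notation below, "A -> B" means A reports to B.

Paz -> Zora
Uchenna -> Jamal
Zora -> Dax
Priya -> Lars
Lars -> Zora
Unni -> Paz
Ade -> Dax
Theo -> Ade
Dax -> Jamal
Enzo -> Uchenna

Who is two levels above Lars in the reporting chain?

Lars reports to Zora, and Zora reports to Dax. So Lars's skip-level manager is Dax.

Dax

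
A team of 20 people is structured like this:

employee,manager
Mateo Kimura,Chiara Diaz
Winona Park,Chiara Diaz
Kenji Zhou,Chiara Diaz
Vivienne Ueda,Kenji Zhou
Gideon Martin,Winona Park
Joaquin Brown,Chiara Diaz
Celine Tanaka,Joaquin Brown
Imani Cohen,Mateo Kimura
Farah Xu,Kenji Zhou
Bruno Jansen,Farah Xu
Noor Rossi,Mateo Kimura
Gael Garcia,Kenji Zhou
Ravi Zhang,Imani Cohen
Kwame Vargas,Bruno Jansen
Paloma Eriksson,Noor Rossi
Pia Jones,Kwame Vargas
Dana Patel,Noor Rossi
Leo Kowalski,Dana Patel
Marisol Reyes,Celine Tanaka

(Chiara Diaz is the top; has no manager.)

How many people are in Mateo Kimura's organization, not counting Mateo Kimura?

Mateo Kimura directly manages Imani Cohen, Noor Rossi. Under Imani Cohen: Ravi Zhang (1). Under Noor Rossi: Dana Patel, Leo Kowalski, Paloma Eriksson (3). So Mateo Kimura's organization is 2 direct reports plus everyone under them: 2 + 4 = 6.

6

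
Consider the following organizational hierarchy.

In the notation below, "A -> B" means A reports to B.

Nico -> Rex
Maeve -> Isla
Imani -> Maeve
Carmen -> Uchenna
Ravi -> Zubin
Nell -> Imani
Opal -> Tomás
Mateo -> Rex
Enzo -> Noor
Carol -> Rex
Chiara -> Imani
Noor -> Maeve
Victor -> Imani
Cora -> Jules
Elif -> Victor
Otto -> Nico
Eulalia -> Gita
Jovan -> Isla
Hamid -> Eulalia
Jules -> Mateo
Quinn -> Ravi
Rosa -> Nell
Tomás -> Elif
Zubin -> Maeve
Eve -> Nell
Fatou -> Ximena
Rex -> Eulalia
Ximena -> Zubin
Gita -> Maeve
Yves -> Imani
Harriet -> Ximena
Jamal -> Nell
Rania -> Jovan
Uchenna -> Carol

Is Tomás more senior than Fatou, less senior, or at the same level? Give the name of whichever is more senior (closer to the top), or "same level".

Fatou

Tomás is 5 levels below Isla; Fatou is 4. Fatou is higher.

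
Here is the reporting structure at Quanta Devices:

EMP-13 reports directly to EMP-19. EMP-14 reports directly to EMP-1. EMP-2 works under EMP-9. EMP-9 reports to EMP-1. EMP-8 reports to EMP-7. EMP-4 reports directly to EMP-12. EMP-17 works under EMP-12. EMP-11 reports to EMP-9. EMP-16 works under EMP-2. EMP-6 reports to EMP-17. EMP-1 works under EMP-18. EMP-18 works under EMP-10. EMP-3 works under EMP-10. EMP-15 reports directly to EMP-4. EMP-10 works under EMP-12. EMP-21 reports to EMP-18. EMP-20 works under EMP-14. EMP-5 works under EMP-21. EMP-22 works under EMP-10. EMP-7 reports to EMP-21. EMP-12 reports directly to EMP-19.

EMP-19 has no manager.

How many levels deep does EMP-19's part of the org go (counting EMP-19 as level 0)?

The longest chain under EMP-19 runs EMP-19 → EMP-12 → EMP-10 → EMP-18 → EMP-1 → EMP-9 → EMP-2 → EMP-16, which is 7 levels below EMP-19.

7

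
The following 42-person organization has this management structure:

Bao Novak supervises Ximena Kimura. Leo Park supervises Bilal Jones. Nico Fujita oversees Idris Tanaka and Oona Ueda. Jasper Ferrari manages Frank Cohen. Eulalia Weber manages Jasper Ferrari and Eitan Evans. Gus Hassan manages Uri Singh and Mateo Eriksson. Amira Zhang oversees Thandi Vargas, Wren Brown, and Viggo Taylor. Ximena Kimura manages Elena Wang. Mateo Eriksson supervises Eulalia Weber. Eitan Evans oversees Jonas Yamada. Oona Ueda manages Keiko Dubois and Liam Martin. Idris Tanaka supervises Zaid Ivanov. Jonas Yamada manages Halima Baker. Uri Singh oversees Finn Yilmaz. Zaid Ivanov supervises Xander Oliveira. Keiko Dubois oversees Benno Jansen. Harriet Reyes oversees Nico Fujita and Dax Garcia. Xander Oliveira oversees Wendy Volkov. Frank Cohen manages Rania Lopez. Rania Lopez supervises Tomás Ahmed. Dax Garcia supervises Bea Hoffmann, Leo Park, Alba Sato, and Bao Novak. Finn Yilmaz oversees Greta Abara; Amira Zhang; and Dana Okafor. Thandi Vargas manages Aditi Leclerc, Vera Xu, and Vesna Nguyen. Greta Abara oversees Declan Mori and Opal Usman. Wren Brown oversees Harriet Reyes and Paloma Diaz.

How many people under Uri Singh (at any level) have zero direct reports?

15

The people in Uri Singh's organization with no one reporting to them are Dana Okafor, Opal Usman, Declan Mori, Viggo Taylor, Paloma Diaz, Bea Hoffmann, Alba Sato, Elena Wang, Bilal Jones, Liam Martin, Benno Jansen, Wendy Volkov, Vesna Nguyen, Vera Xu, Aditi Leclerc. That is 15.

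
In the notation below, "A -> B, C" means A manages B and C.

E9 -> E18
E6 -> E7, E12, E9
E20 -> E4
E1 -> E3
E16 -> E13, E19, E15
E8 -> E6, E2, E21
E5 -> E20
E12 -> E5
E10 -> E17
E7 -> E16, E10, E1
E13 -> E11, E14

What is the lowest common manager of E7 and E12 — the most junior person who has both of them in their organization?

E7's chain of managers is E6, E8. E12's chain of managers is E6, E8. The first manager that appears in both chains is E6.

E6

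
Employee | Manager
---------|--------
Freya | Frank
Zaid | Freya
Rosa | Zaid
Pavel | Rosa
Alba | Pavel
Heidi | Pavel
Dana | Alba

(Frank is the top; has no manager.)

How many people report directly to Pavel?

2

Pavel directly manages Alba, Heidi. That is 2 direct reports.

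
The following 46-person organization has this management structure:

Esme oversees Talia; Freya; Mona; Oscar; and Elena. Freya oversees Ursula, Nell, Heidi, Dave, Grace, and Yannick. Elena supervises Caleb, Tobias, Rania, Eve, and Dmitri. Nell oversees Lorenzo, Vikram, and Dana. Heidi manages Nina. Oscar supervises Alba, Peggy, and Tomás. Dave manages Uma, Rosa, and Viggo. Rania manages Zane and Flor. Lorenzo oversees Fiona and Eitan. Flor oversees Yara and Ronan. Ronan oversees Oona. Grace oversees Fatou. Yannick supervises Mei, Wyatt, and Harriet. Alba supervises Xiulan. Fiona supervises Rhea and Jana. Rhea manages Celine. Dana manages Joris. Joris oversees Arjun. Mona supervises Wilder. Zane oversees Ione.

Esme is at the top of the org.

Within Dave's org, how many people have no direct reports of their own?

The people in Dave's organization with no one reporting to them are Viggo, Rosa, Uma. That is 3.

3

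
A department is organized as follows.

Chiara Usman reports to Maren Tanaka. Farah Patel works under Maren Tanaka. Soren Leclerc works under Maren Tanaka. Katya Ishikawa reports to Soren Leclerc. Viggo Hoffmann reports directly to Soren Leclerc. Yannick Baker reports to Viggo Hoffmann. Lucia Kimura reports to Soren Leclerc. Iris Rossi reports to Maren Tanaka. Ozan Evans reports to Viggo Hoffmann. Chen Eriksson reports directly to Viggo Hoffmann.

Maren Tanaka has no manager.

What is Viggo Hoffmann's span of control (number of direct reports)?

Viggo Hoffmann directly manages Yannick Baker, Ozan Evans, Chen Eriksson. That is 3 direct reports.

3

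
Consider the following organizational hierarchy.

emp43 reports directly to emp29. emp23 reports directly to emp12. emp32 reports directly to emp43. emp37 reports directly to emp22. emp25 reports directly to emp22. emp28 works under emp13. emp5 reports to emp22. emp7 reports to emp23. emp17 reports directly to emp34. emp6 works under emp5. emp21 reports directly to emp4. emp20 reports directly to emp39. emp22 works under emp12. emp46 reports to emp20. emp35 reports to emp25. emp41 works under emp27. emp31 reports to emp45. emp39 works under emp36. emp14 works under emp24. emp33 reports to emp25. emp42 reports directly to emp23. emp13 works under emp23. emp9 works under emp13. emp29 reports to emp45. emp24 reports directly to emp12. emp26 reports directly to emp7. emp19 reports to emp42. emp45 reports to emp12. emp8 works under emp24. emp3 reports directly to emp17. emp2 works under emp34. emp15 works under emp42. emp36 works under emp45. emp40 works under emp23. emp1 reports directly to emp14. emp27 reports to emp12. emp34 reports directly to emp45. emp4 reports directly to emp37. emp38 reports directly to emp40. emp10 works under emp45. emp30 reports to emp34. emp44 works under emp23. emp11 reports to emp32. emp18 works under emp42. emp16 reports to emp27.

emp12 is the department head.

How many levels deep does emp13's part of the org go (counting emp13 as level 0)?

1

The longest chain under emp13 runs emp13 → emp9, which is 1 level below emp13.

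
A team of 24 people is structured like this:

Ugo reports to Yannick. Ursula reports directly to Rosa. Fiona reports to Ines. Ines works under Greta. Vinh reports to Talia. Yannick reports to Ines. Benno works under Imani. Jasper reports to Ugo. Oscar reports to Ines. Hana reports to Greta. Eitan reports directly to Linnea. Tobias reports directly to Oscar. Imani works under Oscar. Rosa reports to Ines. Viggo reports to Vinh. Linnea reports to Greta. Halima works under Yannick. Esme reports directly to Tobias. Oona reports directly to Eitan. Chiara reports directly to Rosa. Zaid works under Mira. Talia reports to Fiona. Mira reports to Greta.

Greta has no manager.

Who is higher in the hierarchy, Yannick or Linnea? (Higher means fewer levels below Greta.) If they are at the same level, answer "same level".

Yannick is 2 levels below Greta; Linnea is 1. Linnea is higher.

Linnea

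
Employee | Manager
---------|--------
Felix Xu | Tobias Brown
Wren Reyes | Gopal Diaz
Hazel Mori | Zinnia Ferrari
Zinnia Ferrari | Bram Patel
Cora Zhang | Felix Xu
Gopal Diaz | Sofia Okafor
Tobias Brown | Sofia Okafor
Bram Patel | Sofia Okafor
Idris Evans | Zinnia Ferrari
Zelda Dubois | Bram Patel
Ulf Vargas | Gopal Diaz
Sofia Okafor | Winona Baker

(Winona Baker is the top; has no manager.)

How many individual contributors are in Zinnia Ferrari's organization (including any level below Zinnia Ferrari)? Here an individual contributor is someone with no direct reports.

The people in Zinnia Ferrari's organization with no one reporting to them are Idris Evans, Hazel Mori. That is 2.

2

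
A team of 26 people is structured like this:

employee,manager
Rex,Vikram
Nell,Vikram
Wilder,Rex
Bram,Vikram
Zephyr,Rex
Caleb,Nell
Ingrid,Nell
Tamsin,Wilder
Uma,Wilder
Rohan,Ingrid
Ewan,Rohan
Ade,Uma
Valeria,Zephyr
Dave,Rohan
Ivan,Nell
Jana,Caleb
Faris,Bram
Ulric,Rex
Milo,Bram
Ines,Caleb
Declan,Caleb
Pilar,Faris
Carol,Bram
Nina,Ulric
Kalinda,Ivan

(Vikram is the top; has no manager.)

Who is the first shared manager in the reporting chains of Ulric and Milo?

Vikram

Ulric's chain of managers is Rex, Vikram. Milo's chain of managers is Bram, Vikram. The first manager that appears in both chains is Vikram.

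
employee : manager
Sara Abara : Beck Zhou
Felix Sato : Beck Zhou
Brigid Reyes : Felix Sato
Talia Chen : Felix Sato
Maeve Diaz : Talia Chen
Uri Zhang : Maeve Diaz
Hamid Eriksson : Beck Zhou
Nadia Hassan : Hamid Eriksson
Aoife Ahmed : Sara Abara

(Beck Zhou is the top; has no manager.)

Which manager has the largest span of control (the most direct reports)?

Beck Zhou

Direct-report counts: Beck Zhou has 3; Hamid Eriksson has 1; Felix Sato has 2; Talia Chen has 1; Maeve Diaz has 1; Sara Abara has 1. The largest is 3, held by Beck Zhou.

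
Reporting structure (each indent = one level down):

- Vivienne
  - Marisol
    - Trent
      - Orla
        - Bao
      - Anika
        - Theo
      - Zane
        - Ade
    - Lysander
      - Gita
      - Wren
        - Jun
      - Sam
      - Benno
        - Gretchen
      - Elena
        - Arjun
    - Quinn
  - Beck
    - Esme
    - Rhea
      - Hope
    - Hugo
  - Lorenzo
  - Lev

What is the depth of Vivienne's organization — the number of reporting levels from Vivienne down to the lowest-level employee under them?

4

The longest chain under Vivienne runs Vivienne → Marisol → Lysander → Elena → Arjun, which is 4 levels below Vivienne.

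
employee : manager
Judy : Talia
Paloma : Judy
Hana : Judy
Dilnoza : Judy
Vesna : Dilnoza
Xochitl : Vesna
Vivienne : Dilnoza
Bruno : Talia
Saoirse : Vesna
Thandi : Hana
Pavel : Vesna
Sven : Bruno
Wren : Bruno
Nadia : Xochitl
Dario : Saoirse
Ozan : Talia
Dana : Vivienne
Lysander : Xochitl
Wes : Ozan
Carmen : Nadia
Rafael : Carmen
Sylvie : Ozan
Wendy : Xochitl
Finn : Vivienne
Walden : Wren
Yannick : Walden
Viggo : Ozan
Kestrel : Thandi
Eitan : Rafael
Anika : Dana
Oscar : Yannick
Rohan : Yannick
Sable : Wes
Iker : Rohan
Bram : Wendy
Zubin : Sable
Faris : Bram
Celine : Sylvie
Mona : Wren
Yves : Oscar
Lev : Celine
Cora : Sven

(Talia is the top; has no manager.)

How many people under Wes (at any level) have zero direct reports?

The only person in Wes's organization with no one reporting to them is Zubin. That is 1.

1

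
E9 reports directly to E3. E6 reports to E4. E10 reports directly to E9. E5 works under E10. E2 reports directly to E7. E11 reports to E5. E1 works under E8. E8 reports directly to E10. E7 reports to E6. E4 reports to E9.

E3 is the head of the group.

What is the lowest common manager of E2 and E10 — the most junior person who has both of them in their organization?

E2's chain of managers is E7, E6, E4, E9, E3. E10's chain of managers is E9, E3. The first manager that appears in both chains is E9.

E9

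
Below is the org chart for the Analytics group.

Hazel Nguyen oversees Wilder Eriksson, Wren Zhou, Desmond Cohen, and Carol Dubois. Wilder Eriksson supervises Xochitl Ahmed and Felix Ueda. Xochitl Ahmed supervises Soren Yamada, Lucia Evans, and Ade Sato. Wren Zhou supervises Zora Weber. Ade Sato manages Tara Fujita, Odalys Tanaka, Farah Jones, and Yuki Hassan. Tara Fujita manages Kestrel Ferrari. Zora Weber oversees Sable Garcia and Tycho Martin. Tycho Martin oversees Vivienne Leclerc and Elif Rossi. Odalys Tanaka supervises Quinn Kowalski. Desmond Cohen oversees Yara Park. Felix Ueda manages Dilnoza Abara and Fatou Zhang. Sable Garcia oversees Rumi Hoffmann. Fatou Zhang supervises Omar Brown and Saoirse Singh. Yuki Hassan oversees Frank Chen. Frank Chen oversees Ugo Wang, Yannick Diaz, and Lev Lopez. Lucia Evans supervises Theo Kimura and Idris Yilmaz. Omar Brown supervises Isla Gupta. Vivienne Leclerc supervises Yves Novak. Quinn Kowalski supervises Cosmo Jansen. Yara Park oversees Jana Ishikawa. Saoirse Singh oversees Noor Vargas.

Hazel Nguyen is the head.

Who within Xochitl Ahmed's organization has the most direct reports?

Ade Sato

Direct-report counts within Xochitl Ahmed's organization: Xochitl Ahmed has 3; Lucia Evans has 2; Ade Sato has 4; Yuki Hassan has 1; Frank Chen has 3; Odalys Tanaka has 1; Quinn Kowalski has 1; Tara Fujita has 1. The largest is 4, held by Ade Sato.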